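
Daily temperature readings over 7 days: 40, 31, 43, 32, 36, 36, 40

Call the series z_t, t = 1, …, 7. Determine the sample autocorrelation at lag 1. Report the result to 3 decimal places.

Mean z̄ = (40 + 31 + 43 + 32 + 36 + 36 + 40)/7 = 36.8571
Deviations from mean: 3.1429, -5.8571, 6.1429, -4.8571, -0.8571, -0.8571, 3.1429
Σ(z_t−z̄)(z_{t+1}−z̄) = (-18.4082) + (-35.9796) + (-29.8367) + (4.1633) + (0.7347) + (-2.6939) = -82.0204
Denominator Σ(z_t−z̄)² = 116.8571
r_1 = -82.0204 / 116.8571 = -0.702

-0.702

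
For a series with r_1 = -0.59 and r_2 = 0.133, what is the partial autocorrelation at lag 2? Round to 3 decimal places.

-0.330

φ_{22} = (r_2 − r_1²) / (1 − r_1²)
r_1² = (-0.59)² = 0.3481
Numerator = 0.133 − 0.3481 = -0.2151; denominator = 1 − 0.3481 = 0.6519
φ_{22} = -0.2151 / 0.6519 = -0.330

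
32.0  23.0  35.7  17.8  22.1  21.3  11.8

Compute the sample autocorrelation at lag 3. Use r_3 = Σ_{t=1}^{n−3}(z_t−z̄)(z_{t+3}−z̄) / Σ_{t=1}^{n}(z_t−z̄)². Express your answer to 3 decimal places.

Mean z̄ = (32.0 + 23.0 + 35.7 + 17.8 + 22.1 + 21.3 + 11.8)/7 = 23.3857
Deviations from mean: 8.6143, -0.3857, 12.3143, -5.5857, -1.2857, -2.0857, -11.5857
Σ(z_t−z̄)(z_{t+3}−z̄) = (-48.1169) + (0.4959) + (-25.6841) + (64.7145) = -8.5906
Denominator Σ(z_t−z̄)² = 397.4286
r_3 = -8.5906 / 397.4286 = -0.022

-0.022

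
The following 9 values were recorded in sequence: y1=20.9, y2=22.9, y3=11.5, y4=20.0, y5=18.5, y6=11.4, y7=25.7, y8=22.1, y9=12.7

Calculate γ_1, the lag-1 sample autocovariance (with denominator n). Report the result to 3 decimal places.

-8.511

Mean ȳ = (20.9 + 22.9 + 11.5 + 20.0 + 18.5 + 11.4 + 25.7 + 22.1 + 12.7)/9 = 18.4111
Σ_{t=1}^{8}(y_t−ȳ)(y_{t+1}−ȳ) = -76.5968
γ_1 = -76.5968 / 9 = -8.511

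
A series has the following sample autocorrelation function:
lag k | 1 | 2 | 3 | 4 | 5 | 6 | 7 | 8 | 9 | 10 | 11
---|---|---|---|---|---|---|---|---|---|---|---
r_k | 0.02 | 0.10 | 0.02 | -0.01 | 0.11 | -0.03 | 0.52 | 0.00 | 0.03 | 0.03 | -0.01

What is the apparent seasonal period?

The largest autocorrelation is r_7 = 0.52; the remaining lags stay at or below 0.11.
The dominant spike at lag 7 indicates a seasonal period of 7.

7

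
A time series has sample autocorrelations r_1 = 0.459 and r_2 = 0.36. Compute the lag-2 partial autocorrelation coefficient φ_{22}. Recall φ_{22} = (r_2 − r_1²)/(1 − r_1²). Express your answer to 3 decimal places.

φ_{22} = (r_2 − r_1²) / (1 − r_1²)
r_1² = (0.459)² = 0.210681
Numerator = 0.36 − 0.2107 = 0.1493; denominator = 1 − 0.2107 = 0.7893
φ_{22} = 0.1493 / 0.7893 = 0.189

0.189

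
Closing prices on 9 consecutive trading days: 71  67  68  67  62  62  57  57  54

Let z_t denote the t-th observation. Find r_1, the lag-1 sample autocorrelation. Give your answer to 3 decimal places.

Mean z̄ = (71 + 67 + 68 + 67 + 62 + 62 + 57 + 57 + 54)/9 = 62.7778
Numerator Σ_{t=1}^{8}(z_t−z̄)(z_{t+1}−z̄) = 164.7284
Denominator Σ(z_t−z̄)² = 275.5556
r_1 = 164.7284 / 275.5556 = 0.598

0.598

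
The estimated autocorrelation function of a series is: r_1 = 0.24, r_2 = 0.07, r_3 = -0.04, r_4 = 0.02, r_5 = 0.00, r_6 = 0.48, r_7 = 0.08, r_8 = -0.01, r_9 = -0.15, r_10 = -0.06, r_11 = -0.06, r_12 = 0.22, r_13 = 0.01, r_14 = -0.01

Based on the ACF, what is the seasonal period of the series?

6

The largest autocorrelation is r_6 = 0.48; the remaining lags stay at or below 0.24. The elevated value at lag 1 (0.24), dropping to 0.07 at lag 2, reflects decaying short-term dependence rather than seasonality.
The dominant spike at lag 6 indicates a seasonal period of 6.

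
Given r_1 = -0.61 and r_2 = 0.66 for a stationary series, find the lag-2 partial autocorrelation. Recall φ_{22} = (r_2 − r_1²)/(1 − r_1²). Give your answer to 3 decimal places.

φ_{22} = (r_2 − r_1²) / (1 − r_1²)
r_1² = (-0.61)² = 0.3721
Numerator = 0.66 − 0.3721 = 0.2879; denominator = 1 − 0.3721 = 0.6279
φ_{22} = 0.2879 / 0.6279 = 0.459

0.459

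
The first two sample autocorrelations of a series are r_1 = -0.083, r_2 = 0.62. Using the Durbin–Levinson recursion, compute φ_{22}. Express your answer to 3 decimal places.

φ_{22} = (r_2 − r_1²) / (1 − r_1²)
r_1² = (-0.083)² = 0.006889
Numerator = 0.62 − 0.0069 = 0.6131; denominator = 1 − 0.0069 = 0.9931
φ_{22} = 0.6131 / 0.9931 = 0.617

0.617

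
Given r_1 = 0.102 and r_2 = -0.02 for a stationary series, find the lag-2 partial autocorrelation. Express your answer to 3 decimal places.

φ_{22} = (r_2 − r_1²) / (1 − r_1²)
r_1² = (0.102)² = 0.010404
Numerator = -0.02 − 0.0104 = -0.0304; denominator = 1 − 0.0104 = 0.9896
φ_{22} = -0.0304 / 0.9896 = -0.031

-0.031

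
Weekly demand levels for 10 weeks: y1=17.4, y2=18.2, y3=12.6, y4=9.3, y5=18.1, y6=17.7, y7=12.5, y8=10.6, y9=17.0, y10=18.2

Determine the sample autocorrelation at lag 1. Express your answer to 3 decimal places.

Mean ȳ = (17.4 + 18.2 + 12.6 + 9.3 + 18.1 + 17.7 + 12.5 + 10.6 + 17.0 + 18.2)/10 = 15.1600
Numerator Σ_{t=1}^{9}(y_t−ȳ)(y_{t+1}−ȳ) = 6.8444
Denominator Σ(y_t−ȳ)² = 110.7440
r_1 = 6.8444 / 110.7440 = 0.062

0.062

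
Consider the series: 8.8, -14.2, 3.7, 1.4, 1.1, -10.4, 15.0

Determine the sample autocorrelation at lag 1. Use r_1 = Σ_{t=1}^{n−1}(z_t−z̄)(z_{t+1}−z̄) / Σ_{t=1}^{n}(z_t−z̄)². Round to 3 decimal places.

Mean z̄ = (8.8 − 14.2 + 3.7 + 1.4 + 1.1 − 10.4 + 15.0)/7 = 0.7714
Deviations from mean: 8.0286, -14.9714, 2.9286, 0.6286, 0.3286, -11.1714, 14.2286
Σ(z_t−z̄)(z_{t+1}−z̄) = (-120.1992) + (-43.8449) + (1.8408) + (0.2065) + (-3.6706) + (-158.9535) = -324.6208
Denominator Σ(z_t−z̄)² = 624.9343
r_1 = -324.6208 / 624.9343 = -0.519

-0.519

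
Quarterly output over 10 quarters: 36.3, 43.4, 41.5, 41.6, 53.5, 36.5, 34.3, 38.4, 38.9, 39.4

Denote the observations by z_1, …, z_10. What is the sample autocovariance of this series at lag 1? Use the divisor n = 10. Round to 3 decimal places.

-0.246

Mean z̄ = (36.3 + 43.4 + 41.5 + 41.6 + 53.5 + 36.5 + 34.3 + 38.4 + 38.9 + 39.4)/10 = 40.3800
Σ_{t=1}^{9}(z_t−z̄)(z_{t+1}−z̄) = -2.4624
γ_1 = -2.4624 / 10 = -0.246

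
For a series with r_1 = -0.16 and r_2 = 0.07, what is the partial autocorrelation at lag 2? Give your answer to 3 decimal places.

φ_{22} = (r_2 − r_1²) / (1 − r_1²)
r_1² = (-0.16)² = 0.0256
Numerator = 0.07 − 0.0256 = 0.0444; denominator = 1 − 0.0256 = 0.9744
φ_{22} = 0.0444 / 0.9744 = 0.046

0.046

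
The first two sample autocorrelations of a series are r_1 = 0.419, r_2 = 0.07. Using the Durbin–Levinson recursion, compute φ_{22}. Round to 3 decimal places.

-0.128

φ_{22} = (r_2 − r_1²) / (1 − r_1²)
r_1² = (0.419)² = 0.175561
Numerator = 0.07 − 0.1756 = -0.1056; denominator = 1 − 0.1756 = 0.8244
φ_{22} = -0.1056 / 0.8244 = -0.128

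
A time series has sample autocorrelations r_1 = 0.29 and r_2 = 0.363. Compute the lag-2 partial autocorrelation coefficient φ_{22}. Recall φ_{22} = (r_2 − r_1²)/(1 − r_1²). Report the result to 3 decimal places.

0.305

φ_{22} = (r_2 − r_1²) / (1 − r_1²)
r_1² = (0.29)² = 0.0841
Numerator = 0.363 − 0.0841 = 0.2789; denominator = 1 − 0.0841 = 0.9159
φ_{22} = 0.2789 / 0.9159 = 0.305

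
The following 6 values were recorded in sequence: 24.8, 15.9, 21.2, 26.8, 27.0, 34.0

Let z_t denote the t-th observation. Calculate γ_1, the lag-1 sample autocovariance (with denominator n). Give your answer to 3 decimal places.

Mean z̄ = (24.8 + 15.9 + 21.2 + 26.8 + 27.0 + 34.0)/6 = 24.9500
Deviations: -0.1500, -9.0500, -3.7500, 1.8500, 2.0500, 9.0500
Σ_{t=1}^{5}(z_t−z̄)(z_{t+1}−z̄) = 50.7025
γ_1 = 50.7025 / 6 = 8.450

8.450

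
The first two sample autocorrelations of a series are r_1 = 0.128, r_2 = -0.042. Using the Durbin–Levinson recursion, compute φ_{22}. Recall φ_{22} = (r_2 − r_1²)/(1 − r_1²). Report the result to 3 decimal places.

-0.059

φ_{22} = (r_2 − r_1²) / (1 − r_1²)
r_1² = (0.128)² = 0.016384
Numerator = -0.042 − 0.0164 = -0.0584; denominator = 1 − 0.0164 = 0.9836
φ_{22} = -0.0584 / 0.9836 = -0.059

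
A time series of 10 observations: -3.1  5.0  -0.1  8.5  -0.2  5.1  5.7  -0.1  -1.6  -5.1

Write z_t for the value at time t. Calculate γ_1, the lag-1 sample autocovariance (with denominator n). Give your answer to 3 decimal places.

Mean z̄ = (-3.1 + 5.0 − 0.1 + 8.5 − 0.2 + 5.1 + 5.7 − 0.1 − 1.6 − 5.1)/10 = 1.4100
Σ_{t=1}^{9}(z_t−z̄)(z_{t+1}−z̄) = -16.1811
γ_1 = -16.1811 / 10 = -1.618

-1.618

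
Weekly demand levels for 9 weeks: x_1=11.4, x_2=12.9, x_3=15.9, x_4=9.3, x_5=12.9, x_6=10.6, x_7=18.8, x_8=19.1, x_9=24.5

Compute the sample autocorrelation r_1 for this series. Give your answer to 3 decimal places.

Mean x̄ = (11.4 + 12.9 + 15.9 + 9.3 + 12.9 + 10.6 + 18.8 + 19.1 + 24.5)/9 = 15.0444
Numerator Σ_{t=1}^{8}(x_t−x̄)(x_{t+1}−x̄) = 59.8025
Denominator Σ(x_t−x̄)² = 195.9222
r_1 = 59.8025 / 195.9222 = 0.305

0.305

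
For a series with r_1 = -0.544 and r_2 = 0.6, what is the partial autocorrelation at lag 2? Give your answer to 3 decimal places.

φ_{22} = (r_2 − r_1²) / (1 − r_1²)
r_1² = (-0.544)² = 0.295936
Numerator = 0.6 − 0.2959 = 0.3041; denominator = 1 − 0.2959 = 0.7041
φ_{22} = 0.3041 / 0.7041 = 0.432

0.432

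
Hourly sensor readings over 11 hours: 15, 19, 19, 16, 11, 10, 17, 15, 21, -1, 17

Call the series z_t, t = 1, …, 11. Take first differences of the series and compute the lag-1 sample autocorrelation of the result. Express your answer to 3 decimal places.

-0.567

First differences Δz: 4, 0, -3, -5, -1, 7, -2, 6, -22, 18
Mean of differences = 0.2000
Numerator Σ(Δz_t−Δz̄)(Δz_{t+1}−Δz̄) = -537.0400
Denominator Σ(Δz_t−Δz̄)² = 947.6000
r_1(Δz) = -537.0400 / 947.6000 = -0.567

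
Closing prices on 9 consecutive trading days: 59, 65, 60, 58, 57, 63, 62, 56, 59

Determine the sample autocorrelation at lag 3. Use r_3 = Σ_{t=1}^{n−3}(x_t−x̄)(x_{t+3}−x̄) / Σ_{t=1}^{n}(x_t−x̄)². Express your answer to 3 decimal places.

Mean x̄ = (59 + 65 + 60 + 58 + 57 + 63 + 62 + 56 + 59)/9 = 59.8889
Σ(x_t−x̄)(x_{t+3}−x̄) = (1.6790) + (-14.7654) + (0.3457) + (-3.9877) + (11.2346) + (-2.7654) = -8.2593
Denominator Σ(x_t−x̄)² = 68.8889
r_3 = -8.2593 / 68.8889 = -0.120

-0.120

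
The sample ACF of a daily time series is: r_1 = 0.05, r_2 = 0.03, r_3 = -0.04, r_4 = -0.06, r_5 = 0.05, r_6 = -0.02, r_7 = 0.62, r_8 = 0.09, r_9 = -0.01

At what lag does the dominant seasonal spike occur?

The largest autocorrelation is r_7 = 0.62; the remaining lags stay at or below 0.09.
The dominant spike at lag 7 indicates a seasonal period of 7.

7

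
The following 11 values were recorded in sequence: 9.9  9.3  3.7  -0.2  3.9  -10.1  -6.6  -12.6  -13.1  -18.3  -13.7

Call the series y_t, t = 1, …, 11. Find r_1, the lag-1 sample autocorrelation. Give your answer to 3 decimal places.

Mean ȳ = (9.9 + 9.3 + 3.7 − 0.2 + 3.9 − 10.1 − 6.6 − 12.6 − 13.1 − 18.3 − 13.7)/11 = -4.3455
Numerator Σ_{t=1}^{10}(y_t−ȳ)(y_{t+1}−ȳ) = 680.8070
Denominator Σ(y_t−ȳ)² = 1004.2473
r_1 = 680.8070 / 1004.2473 = 0.678

0.678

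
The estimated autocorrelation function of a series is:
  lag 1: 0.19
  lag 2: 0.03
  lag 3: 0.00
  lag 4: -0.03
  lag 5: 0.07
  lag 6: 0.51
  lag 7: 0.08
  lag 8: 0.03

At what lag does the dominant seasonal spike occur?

The largest autocorrelation is r_6 = 0.51; the remaining lags stay at or below 0.19.
The dominant spike at lag 6 indicates a seasonal period of 6.

6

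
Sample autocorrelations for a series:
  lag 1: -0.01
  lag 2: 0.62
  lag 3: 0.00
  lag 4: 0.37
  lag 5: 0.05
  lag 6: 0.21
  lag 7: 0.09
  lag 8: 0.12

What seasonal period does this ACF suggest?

The largest autocorrelation is r_2 = 0.62, with weaker echoes at lags 4 (0.37) and 6 (0.21); the remaining lags stay at or below 0.12.
The dominant spike at lag 2 indicates a seasonal period of 2.

2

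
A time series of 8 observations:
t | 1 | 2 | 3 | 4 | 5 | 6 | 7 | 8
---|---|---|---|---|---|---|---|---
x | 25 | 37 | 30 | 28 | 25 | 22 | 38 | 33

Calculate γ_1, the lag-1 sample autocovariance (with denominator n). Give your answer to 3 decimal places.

Mean x̄ = (25 + 37 + 30 + 28 + 25 + 22 + 38 + 33)/8 = 29.7500
Σ_{t=1}^{7}(x_t−x̄)(x_{t+1}−x̄) = -25.0625
γ_1 = -25.0625 / 8 = -3.133

-3.133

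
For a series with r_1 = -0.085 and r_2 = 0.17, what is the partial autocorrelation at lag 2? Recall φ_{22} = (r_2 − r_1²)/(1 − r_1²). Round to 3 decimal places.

φ_{22} = (r_2 − r_1²) / (1 − r_1²)
r_1² = (-0.085)² = 0.007225
Numerator = 0.17 − 0.0072 = 0.1628; denominator = 1 − 0.0072 = 0.9928
φ_{22} = 0.1628 / 0.9928 = 0.164

0.164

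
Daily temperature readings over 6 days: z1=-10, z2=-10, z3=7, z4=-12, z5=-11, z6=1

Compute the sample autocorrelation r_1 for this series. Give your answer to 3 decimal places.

-0.382

Mean z̄ = (-10 − 10 + 7 − 12 − 11 + 1)/6 = -5.8333
Deviations from mean: -4.1667, -4.1667, 12.8333, -6.1667, -5.1667, 6.8333
Numerator Σ_{t=1}^{5}(z_t−z̄)(z_{t+1}−z̄) = -118.6944
Denominator Σ(z_t−z̄)² = 310.8333
r_1 = -118.6944 / 310.8333 = -0.382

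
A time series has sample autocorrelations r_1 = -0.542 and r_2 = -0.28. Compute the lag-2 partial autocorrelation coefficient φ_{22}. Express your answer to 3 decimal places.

-0.812

φ_{22} = (r_2 − r_1²) / (1 − r_1²)
r_1² = (-0.542)² = 0.293764
Numerator = -0.28 − 0.2938 = -0.5738; denominator = 1 − 0.2938 = 0.7062
φ_{22} = -0.5738 / 0.7062 = -0.812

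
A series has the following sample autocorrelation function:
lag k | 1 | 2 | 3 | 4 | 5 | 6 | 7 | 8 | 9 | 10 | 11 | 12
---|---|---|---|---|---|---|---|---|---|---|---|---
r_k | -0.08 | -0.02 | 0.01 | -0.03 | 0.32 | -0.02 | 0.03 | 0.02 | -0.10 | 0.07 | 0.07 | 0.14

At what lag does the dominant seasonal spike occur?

5

The largest autocorrelation is r_5 = 0.32; the remaining lags stay at or below 0.14.
The dominant spike at lag 5 indicates a seasonal period of 5.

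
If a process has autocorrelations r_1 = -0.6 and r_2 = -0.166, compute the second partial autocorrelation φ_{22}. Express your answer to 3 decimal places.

-0.822

φ_{22} = (r_2 − r_1²) / (1 − r_1²)
r_1² = (-0.6)² = 0.36
Numerator = -0.166 − 0.3600 = -0.5260; denominator = 1 − 0.3600 = 0.6400
φ_{22} = -0.5260 / 0.6400 = -0.822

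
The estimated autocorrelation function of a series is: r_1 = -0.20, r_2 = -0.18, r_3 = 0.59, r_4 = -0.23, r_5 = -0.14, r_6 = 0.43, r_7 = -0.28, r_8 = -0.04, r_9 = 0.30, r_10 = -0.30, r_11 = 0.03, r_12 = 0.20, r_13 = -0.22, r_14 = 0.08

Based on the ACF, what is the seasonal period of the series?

The largest autocorrelation is r_3 = 0.59, with weaker echoes at lags 6 (0.43), 9 (0.30) and 12 (0.20); the remaining lags stay at or below 0.08.
The dominant spike at lag 3 indicates a seasonal period of 3.

3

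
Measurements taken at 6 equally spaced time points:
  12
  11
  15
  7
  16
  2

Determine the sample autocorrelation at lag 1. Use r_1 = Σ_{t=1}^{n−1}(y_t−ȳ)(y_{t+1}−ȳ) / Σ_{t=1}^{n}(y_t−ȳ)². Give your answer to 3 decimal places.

Mean ȳ = (12 + 11 + 15 + 7 + 16 + 2)/6 = 10.5000
Deviations from mean: 1.5000, 0.5000, 4.5000, -3.5000, 5.5000, -8.5000
Σ(y_t−ȳ)(y_{t+1}−ȳ) = (0.7500) + (2.2500) + (-15.7500) + (-19.2500) + (-46.7500) = -78.7500
Denominator Σ(y_t−ȳ)² = 137.5000
r_1 = -78.7500 / 137.5000 = -0.573

-0.573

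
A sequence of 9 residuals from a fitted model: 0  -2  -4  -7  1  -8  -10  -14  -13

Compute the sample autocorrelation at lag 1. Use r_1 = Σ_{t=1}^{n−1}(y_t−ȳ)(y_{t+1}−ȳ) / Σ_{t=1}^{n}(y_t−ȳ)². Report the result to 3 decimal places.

0.438

Mean ȳ = (0 − 2 − 4 − 7 + 1 − 8 − 10 − 14 − 13)/9 = -6.3333
Numerator Σ_{t=1}^{8}(y_t−ȳ)(y_{t+1}−ȳ) = 104.2222
Denominator Σ(y_t−ȳ)² = 238.0000
r_1 = 104.2222 / 238.0000 = 0.438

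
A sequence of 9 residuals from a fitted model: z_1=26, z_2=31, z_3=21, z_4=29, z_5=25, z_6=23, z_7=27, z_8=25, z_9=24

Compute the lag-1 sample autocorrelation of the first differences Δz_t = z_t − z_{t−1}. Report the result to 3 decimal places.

-0.739

First differences Δz: 5, -10, 8, -4, -2, 4, -2, -1
Mean of differences = -0.2500
Numerator Σ(Δz_t−Δz̄)(Δz_{t+1}−Δz̄) = -169.5625
Denominator Σ(Δz_t−Δz̄)² = 229.5000
r_1(Δz) = -169.5625 / 229.5000 = -0.739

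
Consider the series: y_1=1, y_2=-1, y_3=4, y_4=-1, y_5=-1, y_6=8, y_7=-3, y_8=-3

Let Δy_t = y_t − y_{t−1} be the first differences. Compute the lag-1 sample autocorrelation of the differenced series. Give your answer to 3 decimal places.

First differences Δy: -2, 5, -5, 0, 9, -11, 0
Mean of differences = -0.5714
Numerator Σ(Δy_t−Δȳ)(Δy_{t+1}−Δȳ) = -135.4694
Denominator Σ(Δy_t−Δȳ)² = 253.7143
r_1(Δy) = -135.4694 / 253.7143 = -0.534

-0.534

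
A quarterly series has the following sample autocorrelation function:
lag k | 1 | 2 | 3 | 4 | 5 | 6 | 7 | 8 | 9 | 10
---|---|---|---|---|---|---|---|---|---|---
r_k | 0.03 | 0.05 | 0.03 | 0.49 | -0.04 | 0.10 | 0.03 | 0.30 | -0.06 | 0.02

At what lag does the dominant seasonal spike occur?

The largest autocorrelation is r_4 = 0.49, with a weaker echo at lag 8 (0.30); the remaining lags stay at or below 0.10.
The dominant spike at lag 4 indicates a seasonal period of 4.

4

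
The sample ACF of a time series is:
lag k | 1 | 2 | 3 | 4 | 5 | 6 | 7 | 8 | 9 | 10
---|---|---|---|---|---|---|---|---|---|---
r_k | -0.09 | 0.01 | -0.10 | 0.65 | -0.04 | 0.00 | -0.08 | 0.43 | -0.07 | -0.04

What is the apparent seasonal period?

The largest autocorrelation is r_4 = 0.65, with a weaker echo at lag 8 (0.43); the remaining lags stay at or below 0.01.
The dominant spike at lag 4 indicates a seasonal period of 4.

4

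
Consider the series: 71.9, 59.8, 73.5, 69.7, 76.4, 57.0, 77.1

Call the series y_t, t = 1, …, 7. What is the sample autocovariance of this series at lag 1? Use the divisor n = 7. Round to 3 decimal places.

Mean ȳ = (71.9 + 59.8 + 73.5 + 69.7 + 76.4 + 57.0 + 77.1)/7 = 69.3429
Deviations: 2.5571, -9.5429, 4.1571, 0.3571, 7.0571, -12.3429, 7.7571
Σ_{t=1}^{6}(y_t−ȳ)(y_{t+1}−ȳ) = -242.9190
γ_1 = -242.9190 / 7 = -34.703

-34.703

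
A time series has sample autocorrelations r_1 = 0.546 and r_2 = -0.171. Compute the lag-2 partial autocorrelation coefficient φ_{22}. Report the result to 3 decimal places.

φ_{22} = (r_2 − r_1²) / (1 − r_1²)
r_1² = (0.546)² = 0.298116
Numerator = -0.171 − 0.2981 = -0.4691; denominator = 1 − 0.2981 = 0.7019
φ_{22} = -0.4691 / 0.7019 = -0.668

-0.668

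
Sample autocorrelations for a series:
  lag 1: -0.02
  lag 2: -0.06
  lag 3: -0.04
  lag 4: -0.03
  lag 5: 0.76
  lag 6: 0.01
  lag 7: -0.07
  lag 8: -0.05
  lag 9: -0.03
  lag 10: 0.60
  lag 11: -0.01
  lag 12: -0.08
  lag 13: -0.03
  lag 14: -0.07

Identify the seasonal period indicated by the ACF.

The largest autocorrelation is r_5 = 0.76, with a weaker echo at lag 10 (0.60); the remaining lags stay at or below 0.01.
The dominant spike at lag 5 indicates a seasonal period of 5.

5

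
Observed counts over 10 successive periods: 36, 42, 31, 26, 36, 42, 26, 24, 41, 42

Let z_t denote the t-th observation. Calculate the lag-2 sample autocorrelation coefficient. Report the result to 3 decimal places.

-0.749

Mean z̄ = (36 + 42 + 31 + 26 + 36 + 42 + 26 + 24 + 41 + 42)/10 = 34.6000
Numerator Σ_{t=1}^{8}(z_t−z̄)(z_{t+2}−z̄) = -361.3200
Denominator Σ(z_t−z̄)² = 482.4000
r_2 = -361.3200 / 482.4000 = -0.749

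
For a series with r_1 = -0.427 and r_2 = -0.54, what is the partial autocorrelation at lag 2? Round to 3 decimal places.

φ_{22} = (r_2 − r_1²) / (1 − r_1²)
r_1² = (-0.427)² = 0.182329
Numerator = -0.54 − 0.1823 = -0.7223; denominator = 1 − 0.1823 = 0.8177
φ_{22} = -0.7223 / 0.8177 = -0.883

-0.883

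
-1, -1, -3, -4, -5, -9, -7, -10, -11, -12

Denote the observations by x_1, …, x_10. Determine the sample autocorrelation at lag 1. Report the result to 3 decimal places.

0.675

Mean x̄ = (-1 − 1 − 3 − 4 − 5 − 9 − 7 − 10 − 11 − 12)/10 = -6.3000
Numerator Σ_{t=1}^{9}(x_t−x̄)(x_{t+1}−x̄) = 101.3100
Denominator Σ(x_t−x̄)² = 150.1000
r_1 = 101.3100 / 150.1000 = 0.675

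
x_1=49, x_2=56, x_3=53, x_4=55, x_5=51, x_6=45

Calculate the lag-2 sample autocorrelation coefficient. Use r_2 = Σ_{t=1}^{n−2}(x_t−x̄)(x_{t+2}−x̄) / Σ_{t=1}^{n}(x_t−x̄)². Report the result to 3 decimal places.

Mean x̄ = (49 + 56 + 53 + 55 + 51 + 45)/6 = 51.5000
Deviations from mean: -2.5000, 4.5000, 1.5000, 3.5000, -0.5000, -6.5000
Σ(x_t−x̄)(x_{t+2}−x̄) = (-3.7500) + (15.7500) + (-0.7500) + (-22.7500) = -11.5000
Denominator Σ(x_t−x̄)² = 83.5000
r_2 = -11.5000 / 83.5000 = -0.138

-0.138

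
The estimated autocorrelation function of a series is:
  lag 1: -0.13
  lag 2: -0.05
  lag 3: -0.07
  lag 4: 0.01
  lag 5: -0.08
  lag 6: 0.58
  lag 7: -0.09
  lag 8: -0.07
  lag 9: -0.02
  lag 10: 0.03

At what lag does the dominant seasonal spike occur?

6

The largest autocorrelation is r_6 = 0.58; the remaining lags stay at or below 0.03.
The dominant spike at lag 6 indicates a seasonal period of 6.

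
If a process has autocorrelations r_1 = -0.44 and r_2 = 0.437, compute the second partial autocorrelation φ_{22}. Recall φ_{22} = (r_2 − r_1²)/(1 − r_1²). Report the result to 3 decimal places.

φ_{22} = (r_2 − r_1²) / (1 − r_1²)
r_1² = (-0.44)² = 0.1936
Numerator = 0.437 − 0.1936 = 0.2434; denominator = 1 − 0.1936 = 0.8064
φ_{22} = 0.2434 / 0.8064 = 0.302

0.302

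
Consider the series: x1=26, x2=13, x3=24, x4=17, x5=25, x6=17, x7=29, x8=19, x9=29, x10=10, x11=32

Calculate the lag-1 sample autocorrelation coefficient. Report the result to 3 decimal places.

-0.737

Mean x̄ = (26 + 13 + 24 + 17 + 25 + 17 + 29 + 19 + 29 + 10 + 32)/11 = 21.9091
Numerator Σ_{t=1}^{10}(x_t−x̄)(x_{t+1}−x̄) = -376.3719
Denominator Σ(x_t−x̄)² = 510.9091
r_1 = -376.3719 / 510.9091 = -0.737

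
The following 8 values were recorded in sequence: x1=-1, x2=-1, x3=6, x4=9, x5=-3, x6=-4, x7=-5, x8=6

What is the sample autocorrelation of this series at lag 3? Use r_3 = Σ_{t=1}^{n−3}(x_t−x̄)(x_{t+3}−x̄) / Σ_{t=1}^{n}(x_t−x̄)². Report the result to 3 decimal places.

-0.506

Mean x̄ = (-1 − 1 + 6 + 9 − 3 − 4 − 5 + 6)/8 = 0.8750
Deviations from mean: -1.8750, -1.8750, 5.1250, 8.1250, -3.8750, -4.8750, -5.8750, 5.1250
Σ(x_t−x̄)(x_{t+3}−x̄) = (-15.2344) + (7.2656) + (-24.9844) + (-47.7344) + (-19.8594) = -100.5469
Denominator Σ(x_t−x̄)² = 198.8750
r_3 = -100.5469 / 198.8750 = -0.506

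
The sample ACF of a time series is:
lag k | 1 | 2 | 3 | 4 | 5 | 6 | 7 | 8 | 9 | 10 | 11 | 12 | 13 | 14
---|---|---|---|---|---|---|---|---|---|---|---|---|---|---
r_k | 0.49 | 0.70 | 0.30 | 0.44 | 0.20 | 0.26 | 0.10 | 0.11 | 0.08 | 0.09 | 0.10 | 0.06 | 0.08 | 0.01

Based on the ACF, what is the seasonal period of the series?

2

The largest autocorrelation is r_2 = 0.70; the remaining lags stay at or below 0.49.
The dominant spike at lag 2 indicates a seasonal period of 2.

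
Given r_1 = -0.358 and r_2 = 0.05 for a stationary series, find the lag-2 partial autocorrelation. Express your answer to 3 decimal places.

-0.090

φ_{22} = (r_2 − r_1²) / (1 − r_1²)
r_1² = (-0.358)² = 0.128164
Numerator = 0.05 − 0.1282 = -0.0782; denominator = 1 − 0.1282 = 0.8718
φ_{22} = -0.0782 / 0.8718 = -0.090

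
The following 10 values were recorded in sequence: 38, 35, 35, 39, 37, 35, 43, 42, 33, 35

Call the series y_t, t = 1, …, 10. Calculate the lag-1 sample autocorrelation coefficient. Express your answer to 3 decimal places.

Mean ȳ = (38 + 35 + 35 + 39 + 37 + 35 + 43 + 42 + 33 + 35)/10 = 37.2000
Numerator Σ_{t=1}^{9}(y_t−ȳ)(y_{t+1}−ȳ) = 3.3600
Denominator Σ(y_t−ȳ)² = 97.6000
r_1 = 3.3600 / 97.6000 = 0.034

0.034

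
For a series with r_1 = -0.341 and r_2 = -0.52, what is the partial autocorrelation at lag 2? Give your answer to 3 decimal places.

-0.720

φ_{22} = (r_2 − r_1²) / (1 − r_1²)
r_1² = (-0.341)² = 0.116281
Numerator = -0.52 − 0.1163 = -0.6363; denominator = 1 − 0.1163 = 0.8837
φ_{22} = -0.6363 / 0.8837 = -0.720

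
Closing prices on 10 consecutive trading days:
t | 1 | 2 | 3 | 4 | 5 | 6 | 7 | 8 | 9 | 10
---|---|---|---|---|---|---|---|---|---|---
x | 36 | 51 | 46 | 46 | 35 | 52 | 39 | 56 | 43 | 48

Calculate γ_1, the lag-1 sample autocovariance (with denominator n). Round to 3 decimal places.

-26.464

Mean x̄ = (36 + 51 + 46 + 46 + 35 + 52 + 39 + 56 + 43 + 48)/10 = 45.2000
Σ_{t=1}^{9}(x_t−x̄)(x_{t+1}−x̄) = -264.6400
γ_1 = -264.6400 / 10 = -26.464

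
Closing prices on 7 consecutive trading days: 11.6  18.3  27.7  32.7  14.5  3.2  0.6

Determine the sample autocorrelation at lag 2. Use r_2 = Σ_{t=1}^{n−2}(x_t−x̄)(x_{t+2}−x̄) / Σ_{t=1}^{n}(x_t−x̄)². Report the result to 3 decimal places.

-0.248

Mean x̄ = (11.6 + 18.3 + 27.7 + 32.7 + 14.5 + 3.2 + 0.6)/7 = 15.5143
Deviations from mean: -3.9143, 2.7857, 12.1857, 17.1857, -1.0143, -12.3143, -14.9143
Numerator Σ_{t=1}^{5}(x_t−x̄)(x_{t+2}−x̄) = -208.6861
Denominator Σ(x_t−x̄)² = 842.0286
r_2 = -208.6861 / 842.0286 = -0.248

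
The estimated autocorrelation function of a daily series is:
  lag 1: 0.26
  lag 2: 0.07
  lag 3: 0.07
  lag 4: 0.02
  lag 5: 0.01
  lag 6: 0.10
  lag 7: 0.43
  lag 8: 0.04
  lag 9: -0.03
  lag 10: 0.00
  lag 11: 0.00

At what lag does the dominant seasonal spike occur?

The largest autocorrelation is r_7 = 0.43; the remaining lags stay at or below 0.26. The elevated value at lag 1 (0.26), dropping to 0.07 at lag 2, reflects decaying short-term dependence rather than seasonality.
The dominant spike at lag 7 indicates a seasonal period of 7.

7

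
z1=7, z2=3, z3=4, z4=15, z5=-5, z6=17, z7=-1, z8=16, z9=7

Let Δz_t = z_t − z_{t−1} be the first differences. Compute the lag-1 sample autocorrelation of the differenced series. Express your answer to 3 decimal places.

-0.879

First differences Δz: -4, 1, 11, -20, 22, -18, 17, -9
Mean of differences = 0.0000
Numerator Σ(Δz_t−Δz̄)(Δz_{t+1}−Δz̄) = -1508.0000
Denominator Σ(Δz_t−Δz̄)² = 1716.0000
r_1(Δz) = -1508.0000 / 1716.0000 = -0.879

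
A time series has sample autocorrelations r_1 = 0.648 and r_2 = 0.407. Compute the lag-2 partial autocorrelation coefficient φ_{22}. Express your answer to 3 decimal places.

φ_{22} = (r_2 − r_1²) / (1 − r_1²)
r_1² = (0.648)² = 0.419904
Numerator = 0.407 − 0.4199 = -0.0129; denominator = 1 − 0.4199 = 0.5801
φ_{22} = -0.0129 / 0.5801 = -0.022

-0.022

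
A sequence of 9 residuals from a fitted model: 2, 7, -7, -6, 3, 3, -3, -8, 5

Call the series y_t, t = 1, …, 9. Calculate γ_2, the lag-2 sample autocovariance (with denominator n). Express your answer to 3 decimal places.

-16.427

Mean ȳ = (2 + 7 − 7 − 6 + 3 + 3 − 3 − 8 + 5)/9 = -0.4444
Σ_{t=1}^{7}(y_t−ȳ)(y_{t+2}−ȳ) = -147.8395
γ_2 = -147.8395 / 9 = -16.427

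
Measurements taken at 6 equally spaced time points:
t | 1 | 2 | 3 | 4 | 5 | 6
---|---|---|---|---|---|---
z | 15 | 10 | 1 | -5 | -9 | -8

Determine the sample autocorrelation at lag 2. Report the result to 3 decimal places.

-0.005

Mean z̄ = (15 + 10 + 1 − 5 − 9 − 8)/6 = 0.6667
Deviations from mean: 14.3333, 9.3333, 0.3333, -5.6667, -9.6667, -8.6667
Σ(z_t−z̄)(z_{t+2}−z̄) = (4.7778) + (-52.8889) + (-3.2222) + (49.1111) = -2.2222
Denominator Σ(z_t−z̄)² = 493.3333
r_2 = -2.2222 / 493.3333 = -0.005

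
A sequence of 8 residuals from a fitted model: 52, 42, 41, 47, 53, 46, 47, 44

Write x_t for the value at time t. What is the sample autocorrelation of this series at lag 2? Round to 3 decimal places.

-0.492

Mean x̄ = (52 + 42 + 41 + 47 + 53 + 46 + 47 + 44)/8 = 46.5000
Deviations from mean: 5.5000, -4.5000, -5.5000, 0.5000, 6.5000, -0.5000, 0.5000, -2.5000
Numerator Σ_{t=1}^{6}(x_t−x̄)(x_{t+2}−x̄) = -64.0000
Denominator Σ(x_t−x̄)² = 130.0000
r_2 = -64.0000 / 130.0000 = -0.492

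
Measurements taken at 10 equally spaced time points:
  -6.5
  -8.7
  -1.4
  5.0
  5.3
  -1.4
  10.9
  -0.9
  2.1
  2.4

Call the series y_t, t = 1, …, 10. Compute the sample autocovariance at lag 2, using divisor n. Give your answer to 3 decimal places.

1.812

Mean ȳ = (-6.5 − 8.7 − 1.4 + 5.0 + 5.3 − 1.4 + 10.9 − 0.9 + 2.1 + 2.4)/10 = 0.6800
Σ_{t=1}^{8}(y_t−ȳ)(y_{t+2}−ȳ) = 18.1152
γ_2 = 18.1152 / 10 = 1.812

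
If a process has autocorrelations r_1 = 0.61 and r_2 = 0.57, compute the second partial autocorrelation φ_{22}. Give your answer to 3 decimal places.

φ_{22} = (r_2 − r_1²) / (1 − r_1²)
r_1² = (0.61)² = 0.3721
Numerator = 0.57 − 0.3721 = 0.1979; denominator = 1 − 0.3721 = 0.6279
φ_{22} = 0.1979 / 0.6279 = 0.315

0.315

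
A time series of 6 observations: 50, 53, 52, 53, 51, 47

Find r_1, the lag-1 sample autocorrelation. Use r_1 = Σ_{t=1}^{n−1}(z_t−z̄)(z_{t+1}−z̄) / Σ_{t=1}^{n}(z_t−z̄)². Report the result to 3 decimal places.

0.077

Mean z̄ = (50 + 53 + 52 + 53 + 51 + 47)/6 = 51.0000
Deviations from mean: -1.0000, 2.0000, 1.0000, 2.0000, 0.0000, -4.0000
Numerator Σ_{t=1}^{5}(z_t−z̄)(z_{t+1}−z̄) = 2.0000
Denominator Σ(z_t−z̄)² = 26.0000
r_1 = 2.0000 / 26.0000 = 0.077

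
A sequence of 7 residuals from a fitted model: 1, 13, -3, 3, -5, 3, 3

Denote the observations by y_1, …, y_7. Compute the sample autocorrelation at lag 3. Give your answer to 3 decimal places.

-0.413

Mean ȳ = (1 + 13 − 3 + 3 − 5 + 3 + 3)/7 = 2.1429
Deviations from mean: -1.1429, 10.8571, -5.1429, 0.8571, -7.1429, 0.8571, 0.8571
Σ(y_t−ȳ)(y_{t+3}−ȳ) = (-0.9796) + (-77.5510) + (-4.4082) + (0.7347) = -82.2041
Denominator Σ(y_t−ȳ)² = 198.8571
r_3 = -82.2041 / 198.8571 = -0.413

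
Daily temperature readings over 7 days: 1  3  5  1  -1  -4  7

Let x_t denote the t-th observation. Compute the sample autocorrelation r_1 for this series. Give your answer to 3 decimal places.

-0.145

Mean x̄ = (1 + 3 + 5 + 1 − 1 − 4 + 7)/7 = 1.7143
Deviations from mean: -0.7143, 1.2857, 3.2857, -0.7143, -2.7143, -5.7143, 5.2857
Σ(x_t−x̄)(x_{t+1}−x̄) = (-0.9184) + (4.2245) + (-2.3469) + (1.9388) + (15.5102) + (-30.2041) = -11.7959
Denominator Σ(x_t−x̄)² = 81.4286
r_1 = -11.7959 / 81.4286 = -0.145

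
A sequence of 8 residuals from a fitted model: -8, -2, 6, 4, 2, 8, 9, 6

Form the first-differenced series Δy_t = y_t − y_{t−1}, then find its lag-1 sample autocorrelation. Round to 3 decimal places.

0.008

First differences Δy: 6, 8, -2, -2, 6, 1, -3
Mean of differences = 2.0000
Numerator Σ(Δy_t−Δȳ)(Δy_{t+1}−Δȳ) = 1.0000
Denominator Σ(Δy_t−Δȳ)² = 126.0000
r_1(Δy) = 1.0000 / 126.0000 = 0.008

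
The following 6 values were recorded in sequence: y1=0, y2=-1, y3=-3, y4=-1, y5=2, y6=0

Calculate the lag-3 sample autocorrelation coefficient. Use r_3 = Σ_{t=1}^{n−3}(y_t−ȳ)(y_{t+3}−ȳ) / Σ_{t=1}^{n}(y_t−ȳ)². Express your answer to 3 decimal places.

-0.204

Mean ȳ = (0 − 1 − 3 − 1 + 2 + 0)/6 = -0.5000
Deviations from mean: 0.5000, -0.5000, -2.5000, -0.5000, 2.5000, 0.5000
Numerator Σ_{t=1}^{3}(y_t−ȳ)(y_{t+3}−ȳ) = -2.7500
Denominator Σ(y_t−ȳ)² = 13.5000
r_3 = -2.7500 / 13.5000 = -0.204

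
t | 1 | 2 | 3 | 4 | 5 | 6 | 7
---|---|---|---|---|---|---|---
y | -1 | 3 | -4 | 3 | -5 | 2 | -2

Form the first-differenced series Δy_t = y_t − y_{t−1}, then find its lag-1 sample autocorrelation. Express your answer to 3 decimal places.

-0.894

First differences Δy: 4, -7, 7, -8, 7, -4
Mean of differences = -0.1667
Numerator Σ(Δy_t−Δȳ)(Δy_{t+1}−Δȳ) = -217.1944
Denominator Σ(Δy_t−Δȳ)² = 242.8333
r_1(Δy) = -217.1944 / 242.8333 = -0.894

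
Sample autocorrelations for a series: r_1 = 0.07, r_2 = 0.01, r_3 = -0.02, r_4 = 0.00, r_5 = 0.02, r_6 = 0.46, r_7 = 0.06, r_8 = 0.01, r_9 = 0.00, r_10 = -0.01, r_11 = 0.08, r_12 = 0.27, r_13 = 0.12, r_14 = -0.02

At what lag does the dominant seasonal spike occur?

6

The largest autocorrelation is r_6 = 0.46, with a weaker echo at lag 12 (0.27); the remaining lags stay at or below 0.12.
The dominant spike at lag 6 indicates a seasonal period of 6.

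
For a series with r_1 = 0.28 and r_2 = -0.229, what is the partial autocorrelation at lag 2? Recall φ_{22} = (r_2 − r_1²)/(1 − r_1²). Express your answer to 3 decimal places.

-0.334

φ_{22} = (r_2 − r_1²) / (1 − r_1²)
r_1² = (0.28)² = 0.0784
Numerator = -0.229 − 0.0784 = -0.3074; denominator = 1 − 0.0784 = 0.9216
φ_{22} = -0.3074 / 0.9216 = -0.334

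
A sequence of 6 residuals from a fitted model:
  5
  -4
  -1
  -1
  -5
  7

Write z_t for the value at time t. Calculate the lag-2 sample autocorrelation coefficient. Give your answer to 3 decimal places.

Mean z̄ = (5 − 4 − 1 − 1 − 5 + 7)/6 = 0.1667
Deviations from mean: 4.8333, -4.1667, -1.1667, -1.1667, -5.1667, 6.8333
Σ(z_t−z̄)(z_{t+2}−z̄) = (-5.6389) + (4.8611) + (6.0278) + (-7.9722) = -2.7222
Denominator Σ(z_t−z̄)² = 116.8333
r_2 = -2.7222 / 116.8333 = -0.023

-0.023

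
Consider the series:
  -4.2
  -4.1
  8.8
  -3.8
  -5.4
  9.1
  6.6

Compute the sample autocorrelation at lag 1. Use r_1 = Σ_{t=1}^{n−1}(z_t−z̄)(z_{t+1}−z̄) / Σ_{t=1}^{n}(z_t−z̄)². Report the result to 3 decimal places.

Mean z̄ = (-4.2 − 4.1 + 8.8 − 3.8 − 5.4 + 9.1 + 6.6)/7 = 1.0000
Deviations from mean: -5.2000, -5.1000, 7.8000, -4.8000, -6.4000, 8.1000, 5.6000
Σ(z_t−z̄)(z_{t+1}−z̄) = (26.5200) + (-39.7800) + (-37.4400) + (30.7200) + (-51.8400) + (45.3600) = -26.4600
Denominator Σ(z_t−z̄)² = 274.8600
r_1 = -26.4600 / 274.8600 = -0.096

-0.096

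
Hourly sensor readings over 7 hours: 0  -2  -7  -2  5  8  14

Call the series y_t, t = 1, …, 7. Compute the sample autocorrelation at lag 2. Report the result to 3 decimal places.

0.071

Mean ȳ = (0 − 2 − 7 − 2 + 5 + 8 + 14)/7 = 2.2857
Deviations from mean: -2.2857, -4.2857, -9.2857, -4.2857, 2.7143, 5.7143, 11.7143
Numerator Σ_{t=1}^{5}(y_t−ȳ)(y_{t+2}−ȳ) = 21.6939
Denominator Σ(y_t−ȳ)² = 305.4286
r_2 = 21.6939 / 305.4286 = 0.071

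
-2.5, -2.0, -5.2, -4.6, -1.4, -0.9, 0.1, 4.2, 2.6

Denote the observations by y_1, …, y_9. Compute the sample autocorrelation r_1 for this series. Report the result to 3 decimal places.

0.619

Mean ȳ = (-2.5 − 2.0 − 5.2 − 4.6 − 1.4 − 0.9 + 0.1 + 4.2 + 2.6)/9 = -1.0778
Numerator Σ_{t=1}^{8}(y_t−ȳ)(y_{t+1}−ȳ) = 46.5462
Denominator Σ(y_t−ȳ)² = 75.1756
r_1 = 46.5462 / 75.1756 = 0.619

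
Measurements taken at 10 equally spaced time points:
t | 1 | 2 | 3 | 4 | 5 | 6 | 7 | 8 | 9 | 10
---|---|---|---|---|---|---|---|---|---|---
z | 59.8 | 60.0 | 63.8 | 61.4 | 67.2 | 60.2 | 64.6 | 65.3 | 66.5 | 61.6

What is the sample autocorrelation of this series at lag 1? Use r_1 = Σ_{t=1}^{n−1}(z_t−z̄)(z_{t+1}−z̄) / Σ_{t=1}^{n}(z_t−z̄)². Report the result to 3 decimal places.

-0.149

Mean z̄ = (59.8 + 60.0 + 63.8 + 61.4 + 67.2 + 60.2 + 64.6 + 65.3 + 66.5 + 61.6)/10 = 63.0400
Numerator Σ_{t=1}^{9}(z_t−z̄)(z_{t+1}−z̄) = -10.4116
Denominator Σ(z_t−z̄)² = 69.9640
r_1 = -10.4116 / 69.9640 = -0.149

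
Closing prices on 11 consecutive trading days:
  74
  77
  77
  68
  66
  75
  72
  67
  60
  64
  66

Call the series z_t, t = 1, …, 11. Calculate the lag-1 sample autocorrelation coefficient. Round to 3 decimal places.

0.519

Mean z̄ = (74 + 77 + 77 + 68 + 66 + 75 + 72 + 67 + 60 + 64 + 66)/11 = 69.6364
Numerator Σ_{t=1}^{10}(z_t−z̄)(z_{t+1}−z̄) = 167.4132
Denominator Σ(z_t−z̄)² = 322.5455
r_1 = 167.4132 / 322.5455 = 0.519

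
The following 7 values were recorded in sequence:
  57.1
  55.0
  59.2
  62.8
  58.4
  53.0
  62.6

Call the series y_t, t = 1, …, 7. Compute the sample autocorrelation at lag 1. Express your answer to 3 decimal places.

-0.223

Mean ȳ = (57.1 + 55.0 + 59.2 + 62.8 + 58.4 + 53.0 + 62.6)/7 = 58.3000
Deviations from mean: -1.2000, -3.3000, 0.9000, 4.5000, 0.1000, -5.3000, 4.3000
Numerator Σ_{t=1}^{6}(y_t−ȳ)(y_{t+1}−ȳ) = -17.8300
Denominator Σ(y_t−ȳ)² = 79.9800
r_1 = -17.8300 / 79.9800 = -0.223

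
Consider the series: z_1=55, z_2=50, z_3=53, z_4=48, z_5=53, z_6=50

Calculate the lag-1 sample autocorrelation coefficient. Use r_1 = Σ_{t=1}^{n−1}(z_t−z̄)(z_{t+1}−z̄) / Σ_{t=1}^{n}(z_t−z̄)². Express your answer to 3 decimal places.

-0.604

Mean z̄ = (55 + 50 + 53 + 48 + 53 + 50)/6 = 51.5000
Deviations from mean: 3.5000, -1.5000, 1.5000, -3.5000, 1.5000, -1.5000
Numerator Σ_{t=1}^{5}(z_t−z̄)(z_{t+1}−z̄) = -20.2500
Denominator Σ(z_t−z̄)² = 33.5000
r_1 = -20.2500 / 33.5000 = -0.604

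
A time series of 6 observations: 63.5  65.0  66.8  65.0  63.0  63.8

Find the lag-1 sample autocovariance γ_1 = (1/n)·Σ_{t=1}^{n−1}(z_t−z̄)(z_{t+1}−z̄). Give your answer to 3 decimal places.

Mean z̄ = (63.5 + 65.0 + 66.8 + 65.0 + 63.0 + 63.8)/6 = 64.5167
Σ_{t=1}^{5}(z_t−z̄)(z_{t+1}−z̄) = 2.0697
γ_1 = 2.0697 / 6 = 0.345

0.345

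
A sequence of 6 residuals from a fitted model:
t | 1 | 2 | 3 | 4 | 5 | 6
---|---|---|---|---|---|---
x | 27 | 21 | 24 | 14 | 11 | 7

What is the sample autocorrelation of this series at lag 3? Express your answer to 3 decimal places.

-0.402

Mean x̄ = (27 + 21 + 24 + 14 + 11 + 7)/6 = 17.3333
Deviations from mean: 9.6667, 3.6667, 6.6667, -3.3333, -6.3333, -10.3333
Σ(x_t−x̄)(x_{t+3}−x̄) = (-32.2222) + (-23.2222) + (-68.8889) = -124.3333
Denominator Σ(x_t−x̄)² = 309.3333
r_3 = -124.3333 / 309.3333 = -0.402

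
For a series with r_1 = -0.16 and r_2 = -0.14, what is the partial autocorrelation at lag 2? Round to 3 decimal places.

φ_{22} = (r_2 − r_1²) / (1 − r_1²)
r_1² = (-0.16)² = 0.0256
Numerator = -0.14 − 0.0256 = -0.1656; denominator = 1 − 0.0256 = 0.9744
φ_{22} = -0.1656 / 0.9744 = -0.170

-0.170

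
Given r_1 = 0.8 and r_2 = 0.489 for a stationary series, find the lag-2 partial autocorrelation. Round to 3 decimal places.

-0.419

φ_{22} = (r_2 − r_1²) / (1 − r_1²)
r_1² = (0.8)² = 0.64
Numerator = 0.489 − 0.6400 = -0.1510; denominator = 1 − 0.6400 = 0.3600
φ_{22} = -0.1510 / 0.3600 = -0.419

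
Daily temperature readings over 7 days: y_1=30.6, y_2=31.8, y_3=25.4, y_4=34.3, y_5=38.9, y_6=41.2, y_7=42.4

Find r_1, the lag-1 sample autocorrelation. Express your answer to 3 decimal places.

0.514

Mean ȳ = (30.6 + 31.8 + 25.4 + 34.3 + 38.9 + 41.2 + 42.4)/7 = 34.9429
Numerator Σ_{t=1}^{6}(y_t−ȳ)(y_{t+1}−ȳ) = 118.6524
Denominator Σ(y_t−ȳ)² = 230.6371
r_1 = 118.6524 / 230.6371 = 0.514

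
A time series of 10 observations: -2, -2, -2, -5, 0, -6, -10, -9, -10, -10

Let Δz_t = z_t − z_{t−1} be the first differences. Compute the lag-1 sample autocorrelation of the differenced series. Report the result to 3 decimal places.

First differences Δz: 0, 0, -3, 5, -6, -4, 1, -1, 0
Mean of differences = -0.8889
Numerator Σ(Δz_t−Δz̄)(Δz_{t+1}−Δz̄) = -33.9012
Denominator Σ(Δz_t−Δz̄)² = 80.8889
r_1(Δz) = -33.9012 / 80.8889 = -0.419

-0.419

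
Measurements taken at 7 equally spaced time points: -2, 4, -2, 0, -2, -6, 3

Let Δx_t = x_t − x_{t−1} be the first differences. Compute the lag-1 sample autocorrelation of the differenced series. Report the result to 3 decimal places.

First differences Δx: 6, -6, 2, -2, -4, 9
Mean of differences = 0.8333
Numerator Σ(Δx_t−Δx̄)(Δx_{t+1}−Δx̄) = -72.3611
Denominator Σ(Δx_t−Δx̄)² = 172.8333
r_1(Δx) = -72.3611 / 172.8333 = -0.419

-0.419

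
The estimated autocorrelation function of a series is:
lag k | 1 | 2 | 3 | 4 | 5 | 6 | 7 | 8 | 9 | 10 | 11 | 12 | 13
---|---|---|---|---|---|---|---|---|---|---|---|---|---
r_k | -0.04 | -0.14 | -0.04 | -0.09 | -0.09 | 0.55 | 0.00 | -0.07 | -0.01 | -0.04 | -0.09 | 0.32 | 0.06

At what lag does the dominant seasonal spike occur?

The largest autocorrelation is r_6 = 0.55, with a weaker echo at lag 12 (0.32); the remaining lags stay at or below 0.06.
The dominant spike at lag 6 indicates a seasonal period of 6.

6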